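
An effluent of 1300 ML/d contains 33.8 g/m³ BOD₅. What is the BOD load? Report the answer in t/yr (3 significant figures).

1300 ML/d = 15.05 m³/s.
Mass flux = Q·C = 15.05 m³/s × 33.8 g/m³ = 508.6 g/s.
= 508.6 g/s × 31.56 = 1.605e+04 t/yr.

16000 t/yr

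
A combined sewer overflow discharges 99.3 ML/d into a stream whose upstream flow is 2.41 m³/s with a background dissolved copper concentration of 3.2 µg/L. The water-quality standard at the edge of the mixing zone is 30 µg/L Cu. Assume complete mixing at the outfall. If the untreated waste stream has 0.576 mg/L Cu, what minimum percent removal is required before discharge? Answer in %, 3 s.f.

99.3 ML/d = 1.149 m³/s.
3.2 µg/L = 0.0032 mg/L.
30 µg/L = 0.03 mg/L.
Mass balance: 0.03·3.559 = 1.149·Cₑ + 2.41·0.0032.
Cₑ = (0.1068 − 0.007712) / 1.149 = 0.0862 mg/L.
Required removal = 1 − 0.0862/0.576 = 85.04 %.

85.0 %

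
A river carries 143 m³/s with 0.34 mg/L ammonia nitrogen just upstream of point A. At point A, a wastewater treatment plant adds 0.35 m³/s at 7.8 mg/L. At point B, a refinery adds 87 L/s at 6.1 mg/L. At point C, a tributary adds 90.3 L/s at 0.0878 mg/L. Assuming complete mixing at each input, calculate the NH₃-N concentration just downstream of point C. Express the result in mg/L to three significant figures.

After input A: C = (143·0.34 + 0.35·7.8) / 143.3 = 0.3582 mg/L.
87 L/s = 0.087 m³/s.
After input B: C = (143.3·0.3582 + 0.087·6.1) / 143.4 = 0.3617 mg/L.
90.3 L/s = 0.0903 m³/s.
After input C: C = (143.4·0.3617 + 0.0903·0.0878) / 143.5 = 0.3615 mg/L.

0.362 mg/L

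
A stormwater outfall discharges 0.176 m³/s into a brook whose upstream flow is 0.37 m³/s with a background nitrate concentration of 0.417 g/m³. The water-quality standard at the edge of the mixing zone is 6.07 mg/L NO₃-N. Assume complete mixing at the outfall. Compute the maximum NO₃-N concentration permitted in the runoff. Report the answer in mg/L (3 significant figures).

Mass balance: 6.07·0.546 = 0.176·Cₑ + 0.37·0.417.
Cₑ = (3.314 − 0.1543) / 0.176 = 17.95 mg/L.

18.0 mg/L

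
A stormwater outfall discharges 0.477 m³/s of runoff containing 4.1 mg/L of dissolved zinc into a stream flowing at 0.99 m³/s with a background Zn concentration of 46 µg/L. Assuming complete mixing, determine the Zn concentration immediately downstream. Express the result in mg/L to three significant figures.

46 µg/L = 0.046 mg/L.
Conservation of mass across the mixing zone: C = (0.477·4.1 + 0.99·0.046) / (0.477 + 0.99) = 2.001/1.467 = 1.364 mg/L.

1.36 mg/L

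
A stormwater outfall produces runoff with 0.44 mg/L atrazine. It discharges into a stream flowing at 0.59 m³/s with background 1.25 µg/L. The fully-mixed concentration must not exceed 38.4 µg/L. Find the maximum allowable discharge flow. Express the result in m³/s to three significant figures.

1.25 µg/L = 0.00125 mg/L.
38.4 µg/L = 0.0384 mg/L.
Mass balance at complete mixing: C_std·(Q_w + Q_r) = Q_w·C_e + Q_r·C_b.
Rearranging, Q_w = Q_r·(C_std − C_b)/(C_e − C_std) = 0.59·(0.0384 − 0.00125) / (0.44 − 0.0384) = 0.05458 m³/s.

0.0546 m³/s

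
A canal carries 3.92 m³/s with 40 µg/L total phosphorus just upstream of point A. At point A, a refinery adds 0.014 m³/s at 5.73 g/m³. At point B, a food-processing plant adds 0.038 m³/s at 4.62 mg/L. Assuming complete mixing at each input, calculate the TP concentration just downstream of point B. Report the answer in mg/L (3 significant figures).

0.104 mg/L

40 µg/L = 0.04 mg/L.
After input A: C = (3.92·0.04 + 0.014·5.73) / 3.934 = 0.06025 mg/L.
After input B: C = (3.934·0.06025 + 0.038·4.62) / 3.972 = 0.1039 mg/L.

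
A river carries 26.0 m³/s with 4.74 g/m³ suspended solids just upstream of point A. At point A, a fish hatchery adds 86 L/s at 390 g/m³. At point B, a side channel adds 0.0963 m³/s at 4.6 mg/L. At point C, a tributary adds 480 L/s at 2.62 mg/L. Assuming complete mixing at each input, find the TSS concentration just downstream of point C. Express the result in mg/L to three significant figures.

86 L/s = 0.086 m³/s.
After input A: C = (26·4.74 + 0.086·390) / 26.09 = 6.01 mg/L.
After input B: C = (26.09·6.01 + 0.0963·4.6) / 26.18 = 6.005 mg/L.
480 L/s = 0.48 m³/s.
After input C: C = (26.18·6.005 + 0.48·2.62) / 26.66 = 5.944 mg/L.

5.94 mg/L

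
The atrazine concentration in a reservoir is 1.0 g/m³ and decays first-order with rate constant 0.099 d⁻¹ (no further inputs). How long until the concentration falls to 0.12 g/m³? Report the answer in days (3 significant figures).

21.4 d

t = ln(C₀/C)/k = ln(1.0/0.12)/0.099 = 2.12/0.099 = 21.42 d.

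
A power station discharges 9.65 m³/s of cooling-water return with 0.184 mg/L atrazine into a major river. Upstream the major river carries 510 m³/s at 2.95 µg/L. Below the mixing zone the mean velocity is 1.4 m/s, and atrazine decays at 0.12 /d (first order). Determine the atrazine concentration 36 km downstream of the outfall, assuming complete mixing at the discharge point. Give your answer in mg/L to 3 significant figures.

2.95 µg/L = 0.00295 mg/L.
After complete mixing, C₀ = (9.65·0.184 + 510·0.00295) / 519.6 = 0.006312 mg/L.
Travel time t = 3.6e+04 m / 1.4 m/s = 2.571e+04 s = 0.2976 d.
C = 0.006312·exp(−0.12·0.2976) = 0.006312·0.9649 = 0.006091 mg/L.

0.00609 mg/L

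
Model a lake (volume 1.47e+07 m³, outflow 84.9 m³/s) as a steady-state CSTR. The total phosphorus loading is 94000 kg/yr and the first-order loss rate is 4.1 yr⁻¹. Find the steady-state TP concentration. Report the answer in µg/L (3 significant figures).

Outflow Q = 84.9 m³/s × 3.156e+07 s/yr = 2.679e+09 m³/yr.
Steady-state CSTR mass balance: W = Q·C + k·V·C, so C = W/(Q + kV).
Q + kV = 2.679e+09 + 4.1·1.47e+07 = 2.74e+09 m³/yr.
C = 94000/2.74e+09 = 3.431e-05 kg/m³ = 0.03431 mg/L = 34.31 µg/L.

34.3 µg/L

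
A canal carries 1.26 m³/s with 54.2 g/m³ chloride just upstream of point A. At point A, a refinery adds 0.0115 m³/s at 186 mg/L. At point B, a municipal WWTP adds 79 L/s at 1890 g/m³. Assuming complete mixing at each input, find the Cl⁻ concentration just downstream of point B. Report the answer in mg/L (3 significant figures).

163 mg/L

After input A: C = (1.26·54.2 + 0.0115·186) / 1.272 = 55.39 mg/L.
79 L/s = 0.079 m³/s.
After input B: C = (1.272·55.39 + 0.079·1890) / 1.351 = 162.7 mg/L.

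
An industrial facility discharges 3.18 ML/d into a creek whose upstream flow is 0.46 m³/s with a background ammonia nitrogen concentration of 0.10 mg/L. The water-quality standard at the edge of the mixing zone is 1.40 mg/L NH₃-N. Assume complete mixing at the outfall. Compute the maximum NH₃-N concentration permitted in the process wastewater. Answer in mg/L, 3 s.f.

3.18 ML/d = 0.03681 m³/s.
Mass balance: 1.4·0.4968 = 0.03681·Cₑ + 0.46·0.1.
Cₑ = (0.6955 − 0.046) / 0.03681 = 17.65 mg/L.

17.6 mg/L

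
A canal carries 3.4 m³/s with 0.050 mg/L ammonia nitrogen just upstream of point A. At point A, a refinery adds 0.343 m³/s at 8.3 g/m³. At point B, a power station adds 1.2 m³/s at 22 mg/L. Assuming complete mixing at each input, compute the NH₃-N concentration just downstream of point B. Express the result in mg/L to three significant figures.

After input A: C = (3.4·0.05 + 0.343·8.3) / 3.743 = 0.806 mg/L.
After input B: C = (3.743·0.806 + 1.2·22) / 4.943 = 5.951 mg/L.

5.95 mg/L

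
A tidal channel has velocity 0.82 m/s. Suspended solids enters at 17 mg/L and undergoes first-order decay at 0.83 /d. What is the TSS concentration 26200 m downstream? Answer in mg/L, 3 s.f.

12.5 mg/L

Travel time t = 26200 m / 0.82 m/s = 2.62e+04/0.82 = 3.195e+04 s = 0.3698 d.
First-order decay: C = 17·exp(−0.83·0.3698) = 17·0.7357 = 12.51 mg/L.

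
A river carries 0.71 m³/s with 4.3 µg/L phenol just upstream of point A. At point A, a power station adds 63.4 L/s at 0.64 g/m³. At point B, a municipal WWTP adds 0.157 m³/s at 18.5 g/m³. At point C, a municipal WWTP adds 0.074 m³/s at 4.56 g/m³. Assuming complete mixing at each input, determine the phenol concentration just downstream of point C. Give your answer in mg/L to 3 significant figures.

4.3 µg/L = 0.0043 mg/L.
63.4 L/s = 0.0634 m³/s.
After input A: C = (0.71·0.0043 + 0.0634·0.64) / 0.7734 = 0.05641 mg/L.
After input B: C = (0.7734·0.05641 + 0.157·18.5) / 0.9304 = 3.169 mg/L.
After input C: C = (0.9304·3.169 + 0.074·4.56) / 1.004 = 3.271 mg/L.

3.27 mg/L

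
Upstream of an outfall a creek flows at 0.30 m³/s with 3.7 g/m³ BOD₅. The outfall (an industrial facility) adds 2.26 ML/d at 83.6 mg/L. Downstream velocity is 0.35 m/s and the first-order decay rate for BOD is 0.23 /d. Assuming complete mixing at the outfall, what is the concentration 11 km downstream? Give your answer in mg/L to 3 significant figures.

2.26 ML/d = 0.02616 m³/s.
After complete mixing, C₀ = (0.02616·83.6 + 0.3·3.7) / 0.3262 = 10.11 mg/L.
Travel time t = 1.1e+04 m / 0.35 m/s = 3.143e+04 s = 0.3638 d.
C = 10.11·exp(−0.23·0.3638) = 10.11·0.9197 = 9.297 mg/L.

9.30 mg/L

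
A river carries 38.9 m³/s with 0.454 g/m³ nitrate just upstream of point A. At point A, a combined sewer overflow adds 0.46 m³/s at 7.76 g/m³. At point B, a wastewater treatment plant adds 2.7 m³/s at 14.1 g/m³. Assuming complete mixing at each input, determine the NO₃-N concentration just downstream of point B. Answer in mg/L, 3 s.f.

After input A: C = (38.9·0.454 + 0.46·7.76) / 39.36 = 0.5394 mg/L.
After input B: C = (39.36·0.5394 + 2.7·14.1) / 42.06 = 1.41 mg/L.

1.41 mg/L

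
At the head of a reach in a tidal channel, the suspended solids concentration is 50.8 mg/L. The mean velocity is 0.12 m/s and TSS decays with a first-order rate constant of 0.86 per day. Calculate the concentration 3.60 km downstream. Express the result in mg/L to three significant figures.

Travel time t = 3.60 km / 0.12 m/s = 3600/0.12 = 3e+04 s = 0.3472 d.
First-order decay: C = 50.8·exp(−0.86·0.3472) = 50.8·0.7418 = 37.69 mg/L.

37.7 mg/L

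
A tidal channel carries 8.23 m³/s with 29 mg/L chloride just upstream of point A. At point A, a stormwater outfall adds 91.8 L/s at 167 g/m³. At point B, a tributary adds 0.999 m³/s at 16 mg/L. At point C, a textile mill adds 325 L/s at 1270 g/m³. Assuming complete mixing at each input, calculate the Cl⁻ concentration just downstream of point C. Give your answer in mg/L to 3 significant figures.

91.8 L/s = 0.0918 m³/s.
After input A: C = (8.23·29 + 0.0918·167) / 8.322 = 30.52 mg/L.
After input B: C = (8.322·30.52 + 0.999·16) / 9.321 = 28.97 mg/L.
325 L/s = 0.325 m³/s.
After input C: C = (9.321·28.97 + 0.325·1270) / 9.646 = 70.78 mg/L.

70.8 mg/L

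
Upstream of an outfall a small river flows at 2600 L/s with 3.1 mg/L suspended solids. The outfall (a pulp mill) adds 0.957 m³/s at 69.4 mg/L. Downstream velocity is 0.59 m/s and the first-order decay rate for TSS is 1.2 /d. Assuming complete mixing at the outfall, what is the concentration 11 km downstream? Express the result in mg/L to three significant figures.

2600 L/s = 2.6 m³/s.
After complete mixing, C₀ = (0.957·69.4 + 2.6·3.1) / 3.557 = 20.94 mg/L.
Travel time t = 1.1e+04 m / 0.59 m/s = 1.864e+04 s = 0.2158 d.
C = 20.94·exp(−1.2·0.2158) = 20.94·0.7719 = 16.16 mg/L.

16.2 mg/L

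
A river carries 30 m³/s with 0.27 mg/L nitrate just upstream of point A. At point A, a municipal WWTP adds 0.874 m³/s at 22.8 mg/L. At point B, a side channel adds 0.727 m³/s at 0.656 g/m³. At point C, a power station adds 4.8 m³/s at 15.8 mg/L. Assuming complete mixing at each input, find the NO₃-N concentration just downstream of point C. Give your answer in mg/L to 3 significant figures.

After input A: C = (30·0.27 + 0.874·22.8) / 30.87 = 0.9078 mg/L.
After input B: C = (30.87·0.9078 + 0.727·0.656) / 31.6 = 0.902 mg/L.
After input C: C = (31.6·0.902 + 4.8·15.8) / 36.4 = 2.867 mg/L.

2.87 mg/L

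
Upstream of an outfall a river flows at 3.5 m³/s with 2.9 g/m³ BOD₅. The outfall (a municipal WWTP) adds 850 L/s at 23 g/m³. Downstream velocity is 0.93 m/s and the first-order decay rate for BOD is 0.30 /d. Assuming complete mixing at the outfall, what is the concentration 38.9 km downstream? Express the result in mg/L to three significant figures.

5.90 mg/L

850 L/s = 0.85 m³/s.
After complete mixing, C₀ = (0.85·23 + 3.5·2.9) / 4.35 = 6.828 mg/L.
Travel time t = 3.89e+04 m / 0.93 m/s = 4.183e+04 s = 0.4841 d.
C = 6.828·exp(−0.30·0.4841) = 6.828·0.8648 = 5.905 mg/L.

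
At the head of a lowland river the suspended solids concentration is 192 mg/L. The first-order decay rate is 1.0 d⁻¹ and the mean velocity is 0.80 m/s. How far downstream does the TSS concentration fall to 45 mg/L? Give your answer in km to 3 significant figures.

100 km

From C = C₀·e^(−kt), t = ln(C₀/C)/k = ln(192/45)/1.0 = 1.451/1.0 = 1.451 d.
Distance = v·t = 0.80 m/s × 1.254e+05 s = 1.003e+05 m = 100.3 km.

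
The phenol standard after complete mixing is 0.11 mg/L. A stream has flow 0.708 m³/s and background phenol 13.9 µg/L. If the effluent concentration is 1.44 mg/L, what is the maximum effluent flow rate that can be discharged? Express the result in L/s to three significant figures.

51.2 L/s

13.9 µg/L = 0.0139 mg/L.
Mass balance at complete mixing: C_std·(Q_w + Q_r) = Q_w·C_e + Q_r·C_b.
Rearranging, Q_w = Q_r·(C_std − C_b)/(C_e − C_std) = 0.708·(0.11 − 0.0139) / (1.44 − 0.11) = 0.05116 m³/s.
= 51.16 L/s.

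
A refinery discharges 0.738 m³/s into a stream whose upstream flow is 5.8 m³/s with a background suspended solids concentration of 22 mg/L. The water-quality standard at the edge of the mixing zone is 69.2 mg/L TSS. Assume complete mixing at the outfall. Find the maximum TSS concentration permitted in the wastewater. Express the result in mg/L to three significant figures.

Mass balance: 69.2·6.538 = 0.738·Cₑ + 5.8·22.
Cₑ = (452.4 − 127.6) / 0.738 = 440.1 mg/L.

440 mg/L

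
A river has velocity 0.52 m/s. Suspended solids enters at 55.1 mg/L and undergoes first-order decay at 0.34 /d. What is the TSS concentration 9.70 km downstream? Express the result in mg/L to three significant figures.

Travel time t = 9.70 km / 0.52 m/s = 9700/0.52 = 1.865e+04 s = 0.2159 d.
First-order decay: C = 55.1·exp(−0.34·0.2159) = 55.1·0.9292 = 51.2 mg/L.

51.2 mg/L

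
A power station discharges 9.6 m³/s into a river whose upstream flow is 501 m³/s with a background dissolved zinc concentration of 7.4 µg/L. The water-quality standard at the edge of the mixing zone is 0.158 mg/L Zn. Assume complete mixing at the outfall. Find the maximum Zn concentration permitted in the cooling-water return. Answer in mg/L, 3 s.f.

8.02 mg/L

7.4 µg/L = 0.0074 mg/L.
Mass balance: 0.158·510.6 = 9.6·Cₑ + 501·0.0074.
Cₑ = (80.67 − 3.707) / 9.6 = 8.017 mg/L.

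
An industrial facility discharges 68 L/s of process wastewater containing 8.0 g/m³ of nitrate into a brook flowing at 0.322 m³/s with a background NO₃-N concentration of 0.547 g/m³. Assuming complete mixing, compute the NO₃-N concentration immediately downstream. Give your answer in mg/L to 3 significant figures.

68 L/s = 0.068 m³/s.
By mass balance at complete mixing, C = (0.068·8 + 0.322·0.547) / (0.068 + 0.322) = 0.7201/0.39 = 1.846 mg/L.

1.85 mg/L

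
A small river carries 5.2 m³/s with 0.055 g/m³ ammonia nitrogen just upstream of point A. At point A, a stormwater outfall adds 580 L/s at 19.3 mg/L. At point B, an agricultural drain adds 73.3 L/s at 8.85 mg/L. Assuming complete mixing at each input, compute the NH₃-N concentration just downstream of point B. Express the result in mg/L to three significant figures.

2.07 mg/L

580 L/s = 0.58 m³/s.
After input A: C = (5.2·0.055 + 0.58·19.3) / 5.78 = 1.986 mg/L.
73.3 L/s = 0.0733 m³/s.
After input B: C = (5.78·1.986 + 0.0733·8.85) / 5.853 = 2.072 mg/L.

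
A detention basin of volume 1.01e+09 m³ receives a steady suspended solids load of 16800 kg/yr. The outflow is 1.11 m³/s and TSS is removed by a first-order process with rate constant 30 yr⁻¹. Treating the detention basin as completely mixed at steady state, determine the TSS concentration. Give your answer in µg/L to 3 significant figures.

0.554 µg/L

Outflow Q = 1.11 m³/s × 3.156e+07 s/yr = 3.503e+07 m³/yr.
Steady-state CSTR mass balance: W = Q·C + k·V·C, so C = W/(Q + kV).
Q + kV = 3.503e+07 + 30·1.01e+09 = 3.034e+10 m³/yr.
C = 16800/3.034e+10 = 5.538e-07 kg/m³ = 0.0005538 mg/L = 0.5538 µg/L.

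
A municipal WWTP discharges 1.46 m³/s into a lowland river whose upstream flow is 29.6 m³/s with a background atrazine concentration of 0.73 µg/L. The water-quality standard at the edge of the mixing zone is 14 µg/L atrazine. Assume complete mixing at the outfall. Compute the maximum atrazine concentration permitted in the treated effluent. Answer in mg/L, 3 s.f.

0.73 µg/L = 0.00073 mg/L.
14 µg/L = 0.014 mg/L.
Mass balance: 0.014·31.06 = 1.46·Cₑ + 29.6·0.00073.
Cₑ = (0.4348 − 0.02161) / 1.46 = 0.283 mg/L.

0.283 mg/L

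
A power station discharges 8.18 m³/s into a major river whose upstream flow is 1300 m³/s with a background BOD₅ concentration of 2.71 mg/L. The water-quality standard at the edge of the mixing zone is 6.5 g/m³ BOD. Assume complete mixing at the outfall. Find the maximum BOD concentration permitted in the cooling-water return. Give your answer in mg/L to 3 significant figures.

Mass balance: 6.5·1308 = 8.18·Cₑ + 1300·2.71.
Cₑ = (8503 − 3523) / 8.18 = 608.8 mg/L.

609 mg/L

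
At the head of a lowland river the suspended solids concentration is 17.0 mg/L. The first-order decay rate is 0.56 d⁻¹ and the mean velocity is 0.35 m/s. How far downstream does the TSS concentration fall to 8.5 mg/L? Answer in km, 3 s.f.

37.4 km

From C = C₀·e^(−kt), t = ln(C₀/C)/k = ln(17.0/8.5)/0.56 = 0.6931/0.56 = 1.238 d.
Distance = v·t = 0.35 m/s × 1.069e+05 s = 3.743e+04 m = 37.43 km.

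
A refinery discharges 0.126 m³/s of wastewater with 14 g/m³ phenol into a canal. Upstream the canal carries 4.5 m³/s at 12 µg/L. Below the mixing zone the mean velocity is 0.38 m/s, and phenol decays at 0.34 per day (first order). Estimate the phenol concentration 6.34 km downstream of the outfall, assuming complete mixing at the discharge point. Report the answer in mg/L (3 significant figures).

12 µg/L = 0.012 mg/L.
After complete mixing, C₀ = (0.126·14 + 4.5·0.012) / 4.626 = 0.393 mg/L.
Travel time t = 6340 m / 0.38 m/s = 1.668e+04 s = 0.1931 d.
C = 0.393·exp(−0.34·0.1931) = 0.393·0.9365 = 0.368 mg/L.

0.368 mg/L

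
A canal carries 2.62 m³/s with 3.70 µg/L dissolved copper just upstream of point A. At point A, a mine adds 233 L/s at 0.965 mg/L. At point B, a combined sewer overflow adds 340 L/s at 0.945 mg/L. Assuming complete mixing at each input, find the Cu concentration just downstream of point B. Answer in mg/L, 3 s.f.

3.70 µg/L = 0.0037 mg/L.
233 L/s = 0.233 m³/s.
After input A: C = (2.62·0.0037 + 0.233·0.965) / 2.853 = 0.08221 mg/L.
340 L/s = 0.34 m³/s.
After input B: C = (2.853·0.08221 + 0.34·0.945) / 3.193 = 0.1741 mg/L.

0.174 mg/L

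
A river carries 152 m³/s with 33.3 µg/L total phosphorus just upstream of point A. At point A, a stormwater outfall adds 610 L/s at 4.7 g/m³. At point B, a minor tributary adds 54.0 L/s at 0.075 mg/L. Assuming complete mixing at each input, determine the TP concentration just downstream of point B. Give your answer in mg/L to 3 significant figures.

33.3 µg/L = 0.0333 mg/L.
610 L/s = 0.61 m³/s.
After input A: C = (152·0.0333 + 0.61·4.7) / 152.6 = 0.05195 mg/L.
54.0 L/s = 0.054 m³/s.
After input B: C = (152.6·0.05195 + 0.054·0.075) / 152.7 = 0.05196 mg/L.

0.0520 mg/L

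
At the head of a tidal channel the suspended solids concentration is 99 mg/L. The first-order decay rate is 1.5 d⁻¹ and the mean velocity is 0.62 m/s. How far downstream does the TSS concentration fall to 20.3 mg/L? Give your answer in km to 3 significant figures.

56.6 km

From C = C₀·e^(−kt), t = ln(C₀/C)/k = ln(99/20.3)/1.5 = 1.584/1.5 = 1.056 d.
Distance = v·t = 0.62 m/s × 9.127e+04 s = 5.659e+04 m = 56.59 km.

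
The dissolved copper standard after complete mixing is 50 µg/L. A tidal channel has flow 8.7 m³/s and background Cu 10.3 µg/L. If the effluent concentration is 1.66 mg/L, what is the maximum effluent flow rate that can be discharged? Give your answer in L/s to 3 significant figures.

215 L/s

10.3 µg/L = 0.0103 mg/L.
50 µg/L = 0.05 mg/L.
Mass balance at complete mixing: C_std·(Q_w + Q_r) = Q_w·C_e + Q_r·C_b.
Rearranging, Q_w = Q_r·(C_std − C_b)/(C_e − C_std) = 8.7·(0.05 − 0.0103) / (1.66 − 0.05) = 0.2145 m³/s.
= 214.5 L/s.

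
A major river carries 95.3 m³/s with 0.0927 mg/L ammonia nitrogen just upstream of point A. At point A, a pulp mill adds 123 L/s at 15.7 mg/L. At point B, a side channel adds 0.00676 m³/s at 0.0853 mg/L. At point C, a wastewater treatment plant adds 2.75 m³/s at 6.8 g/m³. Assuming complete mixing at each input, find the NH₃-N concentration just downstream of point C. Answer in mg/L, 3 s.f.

0.300 mg/L

123 L/s = 0.123 m³/s.
After input A: C = (95.3·0.0927 + 0.123·15.7) / 95.42 = 0.1128 mg/L.
After input B: C = (95.42·0.1128 + 0.00676·0.0853) / 95.43 = 0.1128 mg/L.
After input C: C = (95.43·0.1128 + 2.75·6.8) / 98.18 = 0.3001 mg/L.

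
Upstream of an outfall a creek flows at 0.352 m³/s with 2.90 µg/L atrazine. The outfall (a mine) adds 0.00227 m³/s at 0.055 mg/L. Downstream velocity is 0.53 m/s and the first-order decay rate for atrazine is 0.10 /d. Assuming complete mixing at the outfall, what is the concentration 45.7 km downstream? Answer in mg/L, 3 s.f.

2.90 µg/L = 0.0029 mg/L.
After complete mixing, C₀ = (0.00227·0.055 + 0.352·0.0029) / 0.3543 = 0.003234 mg/L.
Travel time t = 4.57e+04 m / 0.53 m/s = 8.623e+04 s = 0.998 d.
C = 0.003234·exp(−0.10·0.998) = 0.003234·0.905 = 0.002927 mg/L.

0.00293 mg/L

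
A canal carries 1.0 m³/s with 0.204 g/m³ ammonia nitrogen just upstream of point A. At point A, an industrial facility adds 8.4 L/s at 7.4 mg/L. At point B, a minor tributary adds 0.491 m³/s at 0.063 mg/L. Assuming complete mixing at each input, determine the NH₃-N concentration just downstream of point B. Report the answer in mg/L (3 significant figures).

0.198 mg/L

8.4 L/s = 0.0084 m³/s.
After input A: C = (1·0.204 + 0.0084·7.4) / 1.008 = 0.2639 mg/L.
After input B: C = (1.008·0.2639 + 0.491·0.063) / 1.499 = 0.1981 mg/L.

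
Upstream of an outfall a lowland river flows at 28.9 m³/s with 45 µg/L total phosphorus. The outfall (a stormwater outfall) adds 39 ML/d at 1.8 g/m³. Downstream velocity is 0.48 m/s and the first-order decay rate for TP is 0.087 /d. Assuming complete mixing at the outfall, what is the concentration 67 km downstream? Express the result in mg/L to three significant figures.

39 ML/d = 0.4514 m³/s.
45 µg/L = 0.045 mg/L.
After complete mixing, C₀ = (0.4514·1.8 + 28.9·0.045) / 29.35 = 0.07199 mg/L.
Travel time t = 6.7e+04 m / 0.48 m/s = 1.396e+05 s = 1.616 d.
C = 0.07199·exp(−0.087·1.616) = 0.07199·0.8689 = 0.06255 mg/L.

0.0626 mg/L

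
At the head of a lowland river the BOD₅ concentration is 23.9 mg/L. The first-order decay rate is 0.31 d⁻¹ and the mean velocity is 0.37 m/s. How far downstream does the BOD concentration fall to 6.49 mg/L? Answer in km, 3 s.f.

From C = C₀·e^(−kt), t = ln(C₀/C)/k = ln(23.9/6.49)/0.31 = 1.304/0.31 = 4.205 d.
Distance = v·t = 0.37 m/s × 3.633e+05 s = 1.344e+05 m = 134.4 km.

134 km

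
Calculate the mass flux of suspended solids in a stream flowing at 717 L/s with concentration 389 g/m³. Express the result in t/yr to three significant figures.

8800 t/yr

717 L/s = 0.717 m³/s.
Mass flux = Q·C = 0.717 m³/s × 389 g/m³ = 278.9 g/s.
= 278.9 g/s × 31.56 = 8802 t/yr.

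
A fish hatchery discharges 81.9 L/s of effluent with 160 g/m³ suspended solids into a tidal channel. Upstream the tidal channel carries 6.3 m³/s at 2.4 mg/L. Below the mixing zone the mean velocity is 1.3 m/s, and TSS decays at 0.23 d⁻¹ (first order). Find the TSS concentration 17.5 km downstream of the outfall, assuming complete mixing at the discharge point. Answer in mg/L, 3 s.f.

81.9 L/s = 0.0819 m³/s.
After complete mixing, C₀ = (0.0819·160 + 6.3·2.4) / 6.382 = 4.423 mg/L.
Travel time t = 1.75e+04 m / 1.3 m/s = 1.346e+04 s = 0.1558 d.
C = 4.423·exp(−0.23·0.1558) = 4.423·0.9648 = 4.267 mg/L.

4.27 mg/L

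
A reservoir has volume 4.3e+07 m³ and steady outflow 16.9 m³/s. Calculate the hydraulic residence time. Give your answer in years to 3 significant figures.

Q = 16.9 m³/s × 3.156e+07 s/yr = 5.333e+08 m³/yr.
Hydraulic residence time τ = V/Q = 4.3e+07/5.333e+08 = 0.08063 yr.

0.0806 yr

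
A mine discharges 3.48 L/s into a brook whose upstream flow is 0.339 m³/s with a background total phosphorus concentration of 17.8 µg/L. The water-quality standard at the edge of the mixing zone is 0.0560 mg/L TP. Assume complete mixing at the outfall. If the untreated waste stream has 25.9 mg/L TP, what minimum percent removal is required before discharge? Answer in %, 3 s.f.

3.48 L/s = 0.00348 m³/s.
17.8 µg/L = 0.0178 mg/L.
Mass balance: 0.056·0.3425 = 0.00348·Cₑ + 0.339·0.0178.
Cₑ = (0.01918 − 0.006034) / 0.00348 = 3.777 mg/L.
Required removal = 1 − 3.777/25.9 = 85.42 %.

85.4 %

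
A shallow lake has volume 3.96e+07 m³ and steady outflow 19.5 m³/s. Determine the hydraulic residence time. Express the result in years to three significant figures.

Q = 19.5 m³/s × 3.156e+07 s/yr = 6.154e+08 m³/yr.
Hydraulic residence time τ = V/Q = 3.96e+07/6.154e+08 = 0.06435 yr.

0.0644 yr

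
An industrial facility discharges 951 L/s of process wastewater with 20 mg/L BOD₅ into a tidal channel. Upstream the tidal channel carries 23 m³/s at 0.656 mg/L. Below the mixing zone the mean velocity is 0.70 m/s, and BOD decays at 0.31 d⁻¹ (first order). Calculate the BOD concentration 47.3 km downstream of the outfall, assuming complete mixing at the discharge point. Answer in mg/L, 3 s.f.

951 L/s = 0.951 m³/s.
After complete mixing, C₀ = (0.951·20 + 23·0.656) / 23.95 = 1.424 mg/L.
Travel time t = 4.73e+04 m / 0.70 m/s = 6.757e+04 s = 0.7821 d.
C = 1.424·exp(−0.31·0.7821) = 1.424·0.7847 = 1.117 mg/L.

1.12 mg/L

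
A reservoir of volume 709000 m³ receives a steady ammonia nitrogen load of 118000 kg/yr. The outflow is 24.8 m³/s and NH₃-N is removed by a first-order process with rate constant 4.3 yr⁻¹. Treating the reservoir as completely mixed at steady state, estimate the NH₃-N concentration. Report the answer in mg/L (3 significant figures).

Outflow Q = 24.8 m³/s × 3.156e+07 s/yr = 7.826e+08 m³/yr.
Steady-state CSTR mass balance: W = Q·C + k·V·C, so C = W/(Q + kV).
Q + kV = 7.826e+08 + 4.3·709000 = 7.857e+08 m³/yr.
C = 118000/7.857e+08 = 0.0001502 kg/m³ = 0.1502 mg/L.

0.150 mg/L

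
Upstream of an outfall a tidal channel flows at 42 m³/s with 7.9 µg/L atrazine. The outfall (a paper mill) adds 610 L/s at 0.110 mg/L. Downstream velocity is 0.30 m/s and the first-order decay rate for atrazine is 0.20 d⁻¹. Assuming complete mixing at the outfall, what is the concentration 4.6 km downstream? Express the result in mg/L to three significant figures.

610 L/s = 0.61 m³/s.
7.9 µg/L = 0.0079 mg/L.
After complete mixing, C₀ = (0.61·0.11 + 42·0.0079) / 42.61 = 0.009362 mg/L.
Travel time t = 4600 m / 0.30 m/s = 1.533e+04 s = 0.1775 d.
C = 0.009362·exp(−0.20·0.1775) = 0.009362·0.9651 = 0.009035 mg/L.

0.00904 mg/L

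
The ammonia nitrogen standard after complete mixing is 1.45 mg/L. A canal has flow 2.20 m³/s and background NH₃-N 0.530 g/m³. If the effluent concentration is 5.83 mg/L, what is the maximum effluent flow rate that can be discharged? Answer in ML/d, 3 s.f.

39.9 ML/d

Mass balance at complete mixing: C_std·(Q_w + Q_r) = Q_w·C_e + Q_r·C_b.
Rearranging, Q_w = Q_r·(C_std − C_b)/(C_e − C_std) = 2.20·(1.45 − 0.53) / (5.83 − 1.45) = 0.4621 m³/s.
= 39.93 ML/d.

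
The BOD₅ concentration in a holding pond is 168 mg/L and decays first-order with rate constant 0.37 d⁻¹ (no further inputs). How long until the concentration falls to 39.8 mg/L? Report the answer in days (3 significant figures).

3.89 d

t = ln(C₀/C)/k = ln(168/39.8)/0.37 = 1.44/0.37 = 3.892 d.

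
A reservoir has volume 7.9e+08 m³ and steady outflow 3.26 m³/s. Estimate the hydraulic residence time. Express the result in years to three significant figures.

Q = 3.26 m³/s × 3.156e+07 s/yr = 1.029e+08 m³/yr.
Hydraulic residence time τ = V/Q = 7.9e+08/1.029e+08 = 7.679 yr.

7.68 yr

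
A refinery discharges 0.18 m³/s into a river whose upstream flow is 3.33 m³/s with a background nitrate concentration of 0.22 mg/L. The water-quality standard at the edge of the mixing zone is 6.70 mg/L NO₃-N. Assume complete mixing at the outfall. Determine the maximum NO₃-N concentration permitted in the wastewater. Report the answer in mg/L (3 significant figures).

127 mg/L

Mass balance: 6.7·3.51 = 0.18·Cₑ + 3.33·0.22.
Cₑ = (23.52 − 0.7326) / 0.18 = 126.6 mg/L.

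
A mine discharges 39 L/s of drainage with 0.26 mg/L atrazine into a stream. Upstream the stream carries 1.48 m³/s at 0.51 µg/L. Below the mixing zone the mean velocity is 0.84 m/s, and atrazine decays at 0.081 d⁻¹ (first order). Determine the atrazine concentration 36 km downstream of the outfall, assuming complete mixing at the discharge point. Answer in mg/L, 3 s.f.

0.00689 mg/L

39 L/s = 0.039 m³/s.
0.51 µg/L = 0.00051 mg/L.
After complete mixing, C₀ = (0.039·0.26 + 1.48·0.00051) / 1.519 = 0.007172 mg/L.
Travel time t = 3.6e+04 m / 0.84 m/s = 4.286e+04 s = 0.496 d.
C = 0.007172·exp(−0.081·0.496) = 0.007172·0.9606 = 0.00689 mg/L.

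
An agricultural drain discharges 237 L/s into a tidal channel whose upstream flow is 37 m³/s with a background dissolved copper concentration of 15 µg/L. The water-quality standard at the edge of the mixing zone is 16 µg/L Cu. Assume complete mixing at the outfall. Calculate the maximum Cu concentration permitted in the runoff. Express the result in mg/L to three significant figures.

0.172 mg/L

237 L/s = 0.237 m³/s.
15 µg/L = 0.015 mg/L.
16 µg/L = 0.016 mg/L.
Mass balance: 0.016·37.24 = 0.237·Cₑ + 37·0.015.
Cₑ = (0.5958 − 0.555) / 0.237 = 0.1721 mg/L.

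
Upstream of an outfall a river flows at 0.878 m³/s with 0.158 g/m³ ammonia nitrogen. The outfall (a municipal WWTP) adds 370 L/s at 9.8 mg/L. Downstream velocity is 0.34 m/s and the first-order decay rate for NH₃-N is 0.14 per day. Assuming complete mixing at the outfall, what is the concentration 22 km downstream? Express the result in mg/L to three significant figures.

370 L/s = 0.37 m³/s.
After complete mixing, C₀ = (0.37·9.8 + 0.878·0.158) / 1.248 = 3.017 mg/L.
Travel time t = 2.2e+04 m / 0.34 m/s = 6.471e+04 s = 0.7489 d.
C = 3.017·exp(−0.14·0.7489) = 3.017·0.9005 = 2.716 mg/L.

2.72 mg/L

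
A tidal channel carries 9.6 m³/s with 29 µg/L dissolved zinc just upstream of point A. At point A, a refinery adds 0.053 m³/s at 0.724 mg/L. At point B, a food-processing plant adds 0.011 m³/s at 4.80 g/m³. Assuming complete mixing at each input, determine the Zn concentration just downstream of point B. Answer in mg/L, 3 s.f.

29 µg/L = 0.029 mg/L.
After input A: C = (9.6·0.029 + 0.053·0.724) / 9.653 = 0.03282 mg/L.
After input B: C = (9.653·0.03282 + 0.011·4.8) / 9.664 = 0.03824 mg/L.

0.0382 mg/L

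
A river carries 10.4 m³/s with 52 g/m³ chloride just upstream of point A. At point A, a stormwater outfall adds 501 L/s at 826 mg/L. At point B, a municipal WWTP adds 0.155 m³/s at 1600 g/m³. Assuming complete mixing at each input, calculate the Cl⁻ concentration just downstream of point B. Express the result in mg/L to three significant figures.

501 L/s = 0.501 m³/s.
After input A: C = (10.4·52 + 0.501·826) / 10.9 = 87.57 mg/L.
After input B: C = (10.9·87.57 + 0.155·1600) / 11.06 = 108.8 mg/L.

109 mg/L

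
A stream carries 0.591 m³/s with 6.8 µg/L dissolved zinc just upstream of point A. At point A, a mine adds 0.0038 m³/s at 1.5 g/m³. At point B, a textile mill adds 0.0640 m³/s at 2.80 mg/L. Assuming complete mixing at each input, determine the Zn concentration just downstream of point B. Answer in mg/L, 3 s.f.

6.8 µg/L = 0.0068 mg/L.
After input A: C = (0.591·0.0068 + 0.0038·1.5) / 0.5948 = 0.01634 mg/L.
After input B: C = (0.5948·0.01634 + 0.064·2.8) / 0.6588 = 0.2868 mg/L.

0.287 mg/L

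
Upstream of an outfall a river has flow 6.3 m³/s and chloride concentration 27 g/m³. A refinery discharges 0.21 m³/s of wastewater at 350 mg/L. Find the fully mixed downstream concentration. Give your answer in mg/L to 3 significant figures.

37.4 mg/L

Flow-weighted mixing gives C = (0.21·350 + 6.3·27) / (0.21 + 6.3) = 243.6/6.51 = 37.42 mg/L.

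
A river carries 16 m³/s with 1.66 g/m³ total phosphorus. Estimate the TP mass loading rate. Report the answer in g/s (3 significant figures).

Mass flux = Q·C = 16 m³/s × 1.66 g/m³ = 26.56 g/s.

26.6 g/s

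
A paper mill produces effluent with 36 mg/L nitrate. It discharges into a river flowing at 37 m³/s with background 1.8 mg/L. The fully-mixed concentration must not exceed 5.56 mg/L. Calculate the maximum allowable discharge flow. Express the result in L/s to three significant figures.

Mass balance at complete mixing: C_std·(Q_w + Q_r) = Q_w·C_e + Q_r·C_b.
Rearranging, Q_w = Q_r·(C_std − C_b)/(C_e − C_std) = 37·(5.56 − 1.8) / (36 − 5.56) = 4.57 m³/s.
= 4570 L/s.

4570 L/s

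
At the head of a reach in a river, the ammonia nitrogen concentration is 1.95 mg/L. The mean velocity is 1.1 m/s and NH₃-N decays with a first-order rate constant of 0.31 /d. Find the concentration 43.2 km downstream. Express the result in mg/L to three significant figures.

Travel time t = 43.2 km / 1.1 m/s = 4.32e+04/1.1 = 3.927e+04 s = 0.4545 d.
First-order decay: C = 1.95·exp(−0.31·0.4545) = 1.95·0.8686 = 1.694 mg/L.

1.69 mg/L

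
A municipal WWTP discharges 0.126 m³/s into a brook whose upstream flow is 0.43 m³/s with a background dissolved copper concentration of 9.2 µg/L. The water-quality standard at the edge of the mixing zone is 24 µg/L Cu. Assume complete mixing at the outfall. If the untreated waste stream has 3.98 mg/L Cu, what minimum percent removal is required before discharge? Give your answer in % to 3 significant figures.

9.2 µg/L = 0.0092 mg/L.
24 µg/L = 0.024 mg/L.
Mass balance: 0.024·0.556 = 0.126·Cₑ + 0.43·0.0092.
Cₑ = (0.01334 − 0.003956) / 0.126 = 0.07451 mg/L.
Required removal = 1 − 0.07451/3.98 = 98.13 %.

98.1 %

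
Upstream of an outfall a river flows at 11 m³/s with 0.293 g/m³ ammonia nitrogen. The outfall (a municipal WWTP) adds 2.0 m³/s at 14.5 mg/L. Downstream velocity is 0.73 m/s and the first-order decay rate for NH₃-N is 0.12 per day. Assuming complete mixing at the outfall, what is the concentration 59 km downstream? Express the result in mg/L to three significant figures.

After complete mixing, C₀ = (2·14.5 + 11·0.293) / 13 = 2.479 mg/L.
Travel time t = 5.9e+04 m / 0.73 m/s = 8.082e+04 s = 0.9354 d.
C = 2.479·exp(−0.12·0.9354) = 2.479·0.8938 = 2.216 mg/L.

2.22 mg/L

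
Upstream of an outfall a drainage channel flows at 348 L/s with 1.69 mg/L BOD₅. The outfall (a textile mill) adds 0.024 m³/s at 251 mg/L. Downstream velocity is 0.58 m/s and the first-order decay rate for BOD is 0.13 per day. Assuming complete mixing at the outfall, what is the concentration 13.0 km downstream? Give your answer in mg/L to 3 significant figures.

17.2 mg/L

348 L/s = 0.348 m³/s.
After complete mixing, C₀ = (0.024·251 + 0.348·1.69) / 0.372 = 17.77 mg/L.
Travel time t = 1.3e+04 m / 0.58 m/s = 2.241e+04 s = 0.2594 d.
C = 17.77·exp(−0.13·0.2594) = 17.77·0.9668 = 17.19 mg/L.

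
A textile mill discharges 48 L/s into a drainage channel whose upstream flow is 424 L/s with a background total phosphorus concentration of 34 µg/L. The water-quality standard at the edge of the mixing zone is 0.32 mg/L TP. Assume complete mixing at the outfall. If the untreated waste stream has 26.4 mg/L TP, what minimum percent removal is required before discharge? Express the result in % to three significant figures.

48 L/s = 0.048 m³/s.
424 L/s = 0.424 m³/s.
34 µg/L = 0.034 mg/L.
Mass balance: 0.32·0.472 = 0.048·Cₑ + 0.424·0.034.
Cₑ = (0.151 − 0.01442) / 0.048 = 2.846 mg/L.
Required removal = 1 − 2.846/26.4 = 89.22 %.

89.2 %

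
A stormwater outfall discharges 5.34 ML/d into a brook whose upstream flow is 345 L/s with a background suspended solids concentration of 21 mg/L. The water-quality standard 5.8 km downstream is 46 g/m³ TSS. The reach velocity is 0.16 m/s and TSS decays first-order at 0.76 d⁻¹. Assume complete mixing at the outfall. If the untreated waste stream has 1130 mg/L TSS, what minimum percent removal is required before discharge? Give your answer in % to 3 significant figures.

5.34 ML/d = 0.06181 m³/s.
345 L/s = 0.345 m³/s.
Travel time to the compliance point: t = 5800/0.16 = 3.625e+04 s = 0.4196 d; decay factor exp(−0.76·0.4196) = 0.727.
So the concentration just after mixing may be at most 46/0.727 = 63.28 mg/L.
Mass balance: 63.28·0.4068 = 0.06181·Cₑ + 0.345·21.
Cₑ = (25.74 − 7.245) / 0.06181 = 299.3 mg/L.
Required removal = 1 − 299.3/1130 = 73.52 %.

73.5 %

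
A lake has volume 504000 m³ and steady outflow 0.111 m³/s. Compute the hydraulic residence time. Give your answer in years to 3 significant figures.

Q = 0.111 m³/s × 3.156e+07 s/yr = 3.503e+06 m³/yr.
Hydraulic residence time τ = V/Q = 504000/3.503e+06 = 0.1439 yr.

0.144 yr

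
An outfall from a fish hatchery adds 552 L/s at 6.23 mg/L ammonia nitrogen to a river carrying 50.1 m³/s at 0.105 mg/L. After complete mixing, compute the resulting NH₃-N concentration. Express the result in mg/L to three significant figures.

552 L/s = 0.552 m³/s.
Flow-weighted mixing gives C = (0.552·6.23 + 50.1·0.105) / (0.552 + 50.1) = 8.699/50.65 = 0.1717 mg/L.

0.172 mg/L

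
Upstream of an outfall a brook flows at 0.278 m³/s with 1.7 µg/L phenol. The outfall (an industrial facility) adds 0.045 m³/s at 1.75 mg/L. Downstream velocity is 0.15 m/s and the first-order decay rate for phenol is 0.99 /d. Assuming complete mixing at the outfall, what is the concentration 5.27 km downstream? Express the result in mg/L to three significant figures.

0.164 mg/L

1.7 µg/L = 0.0017 mg/L.
After complete mixing, C₀ = (0.045·1.75 + 0.278·0.0017) / 0.323 = 0.2453 mg/L.
Travel time t = 5270 m / 0.15 m/s = 3.513e+04 s = 0.4066 d.
C = 0.2453·exp(−0.99·0.4066) = 0.2453·0.6686 = 0.164 mg/L.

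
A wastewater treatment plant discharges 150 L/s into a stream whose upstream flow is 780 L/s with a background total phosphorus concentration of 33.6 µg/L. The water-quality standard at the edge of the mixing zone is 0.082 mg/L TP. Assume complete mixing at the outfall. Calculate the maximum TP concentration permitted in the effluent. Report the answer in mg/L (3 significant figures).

150 L/s = 0.15 m³/s.
780 L/s = 0.78 m³/s.
33.6 µg/L = 0.0336 mg/L.
Mass balance: 0.082·0.93 = 0.15·Cₑ + 0.78·0.0336.
Cₑ = (0.07626 − 0.02621) / 0.15 = 0.3337 mg/L.

0.334 mg/L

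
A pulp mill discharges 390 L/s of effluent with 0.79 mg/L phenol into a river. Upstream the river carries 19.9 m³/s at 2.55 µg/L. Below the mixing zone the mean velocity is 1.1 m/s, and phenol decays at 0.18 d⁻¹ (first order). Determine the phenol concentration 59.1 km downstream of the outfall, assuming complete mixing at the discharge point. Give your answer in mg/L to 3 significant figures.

390 L/s = 0.39 m³/s.
2.55 µg/L = 0.00255 mg/L.
After complete mixing, C₀ = (0.39·0.79 + 19.9·0.00255) / 20.29 = 0.01769 mg/L.
Travel time t = 5.91e+04 m / 1.1 m/s = 5.373e+04 s = 0.6218 d.
C = 0.01769·exp(−0.18·0.6218) = 0.01769·0.8941 = 0.01581 mg/L.

0.0158 mg/L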